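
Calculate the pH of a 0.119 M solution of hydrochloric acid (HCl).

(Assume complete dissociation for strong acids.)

[H⁺] = 0.119 M for strong acid. pH = -log[H⁺] = -log(0.119)

pH = 0.92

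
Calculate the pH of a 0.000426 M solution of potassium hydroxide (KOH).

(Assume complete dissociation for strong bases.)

[OH⁻] = 0.000426 M for strong base. pOH = -log[OH⁻] = 3.37, pH = 14 - pOH

pH = 10.63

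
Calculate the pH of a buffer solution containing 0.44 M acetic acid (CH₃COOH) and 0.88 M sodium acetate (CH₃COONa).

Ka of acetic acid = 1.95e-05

pKa = -log(1.95e-05) = 4.71. pH = pKa + log([A⁻]/[HA]) = 4.71 + log(0.88/0.44)

pH = 5.01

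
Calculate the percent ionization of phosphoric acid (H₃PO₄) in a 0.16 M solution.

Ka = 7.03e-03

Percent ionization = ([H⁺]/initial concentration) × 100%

Using Ka equilibrium: x² + Ka×x - Ka×C = 0. Solving: [H⁺] = 3.0207e-02. Percent = (3.0207e-02/0.16) × 100

Percent ionization = 18.9%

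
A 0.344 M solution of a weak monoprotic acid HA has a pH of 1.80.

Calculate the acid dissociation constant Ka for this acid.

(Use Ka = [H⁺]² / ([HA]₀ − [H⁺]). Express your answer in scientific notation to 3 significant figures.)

[H⁺] = 10^(−pH) = 10^(−1.80) = 1.585e-02 M. For HA ⇌ H⁺ + A⁻, Ka = [H⁺][A⁻]/[HA] = [H⁺]² / ([HA]₀ − [H⁺]) = (1.585e-02)² / (0.344 − 1.585e-02) = 7.65e-04.

K_a = 7.65e-04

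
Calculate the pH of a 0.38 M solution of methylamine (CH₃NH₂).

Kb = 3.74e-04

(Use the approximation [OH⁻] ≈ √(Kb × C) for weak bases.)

[OH⁻] = √(Kb × C) = √(3.74e-04 × 0.38) = 1.1921e-02. pOH = 1.92, pH = 14 - pOH

pH = 12.08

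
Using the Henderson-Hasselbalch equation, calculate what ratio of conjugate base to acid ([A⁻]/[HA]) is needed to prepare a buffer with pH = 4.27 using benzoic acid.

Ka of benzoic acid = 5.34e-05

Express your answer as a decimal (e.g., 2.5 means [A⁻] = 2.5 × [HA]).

pKa = -log(5.34e-05) = 4.2725. pH = pKa + log([A⁻]/[HA]), so log([A⁻]/[HA]) = pH − pKa = 4.27 − 4.2725 = -0.0025. [A⁻]/[HA] = 10^(-0.0025) = 0.994

[A⁻]/[HA] = 0.994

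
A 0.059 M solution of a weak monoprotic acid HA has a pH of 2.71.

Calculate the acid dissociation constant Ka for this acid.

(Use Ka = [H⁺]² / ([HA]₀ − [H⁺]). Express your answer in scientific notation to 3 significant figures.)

[H⁺] = 10^(−pH) = 10^(−2.71) = 1.950e-03 M. For HA ⇌ H⁺ + A⁻, Ka = [H⁺][A⁻]/[HA] = [H⁺]² / ([HA]₀ − [H⁺]) = (1.950e-03)² / (0.059 − 1.950e-03) = 6.66e-05.

K_a = 6.66e-05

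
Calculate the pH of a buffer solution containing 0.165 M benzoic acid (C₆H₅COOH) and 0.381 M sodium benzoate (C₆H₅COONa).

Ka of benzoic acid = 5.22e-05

pKa = -log(5.22e-05) = 4.28. pH = pKa + log([A⁻]/[HA]) = 4.28 + log(0.381/0.165)

pH = 4.65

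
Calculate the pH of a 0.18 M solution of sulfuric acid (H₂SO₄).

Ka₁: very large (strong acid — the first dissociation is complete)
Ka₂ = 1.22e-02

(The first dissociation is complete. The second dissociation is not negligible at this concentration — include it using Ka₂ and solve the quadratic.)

First dissociation is complete: [H⁺]₀ = [HSO₄⁻]₀ = C = 0.18 M. Second dissociation HSO₄⁻ ⇌ H⁺ + SO₄²⁻: let x = [SO₄²⁻]. Ka₂ = (C + x)·x / (C − x) = 1.22e-02 → x² + (C + Ka₂)·x − Ka₂·C = 0 → x² + 0.19220·x − 2.196e-03 = 0. x = (−0.19220 + √(0.19220² + 4 × 2.196e-03)) / 2 = 1.0817e-02 M. [H⁺] = C + x = 0.18 + 1.0817e-02 = 1.9082e-01 M. pH = -log(1.9082e-01) = 0.72.

pH = 0.72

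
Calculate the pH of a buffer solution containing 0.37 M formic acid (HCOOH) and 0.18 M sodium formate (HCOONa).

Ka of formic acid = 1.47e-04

pKa = -log(1.47e-04) = 3.83. pH = pKa + log([A⁻]/[HA]) = 3.83 + log(0.18/0.37)

pH = 3.52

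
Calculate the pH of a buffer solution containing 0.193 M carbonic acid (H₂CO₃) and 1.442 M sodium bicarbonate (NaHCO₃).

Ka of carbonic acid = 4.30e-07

pKa = -log(4.30e-07) = 6.37. pH = pKa + log([A⁻]/[HA]) = 6.37 + log(1.442/0.193)

pH = 7.24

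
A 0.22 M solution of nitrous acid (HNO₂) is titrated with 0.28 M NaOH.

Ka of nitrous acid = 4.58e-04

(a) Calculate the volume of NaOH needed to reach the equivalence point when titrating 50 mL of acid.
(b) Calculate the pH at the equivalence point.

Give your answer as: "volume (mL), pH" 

moles acid = 0.22 × 50/1000 = 0.011 mol; V_base = moles/0.28 × 1000 = 39.3 mL. At equivalence only the conjugate base is present: [A⁻] = 0.011/0.089 = 1.2320e-01 M. Kb = Kw/Ka = 2.18e-11; [OH⁻] = √(Kb × [A⁻]) = 1.6401e-06; pOH = 5.79; pH = 14 - pOH = 8.21.

V = 39.3 mL, pH = 8.21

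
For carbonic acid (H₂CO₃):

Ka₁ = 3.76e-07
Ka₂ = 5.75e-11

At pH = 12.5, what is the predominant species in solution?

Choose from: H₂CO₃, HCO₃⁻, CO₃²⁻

pKa₁ = 6.42, pKa₂ = 10.24. For a polyprotic acid the predominant species crosses at each pKa: below pKa_n the protonated form dominates, above it the deprotonated form does. At pH = 12.5, the predominant species is CO₃²⁻.

CO₃²⁻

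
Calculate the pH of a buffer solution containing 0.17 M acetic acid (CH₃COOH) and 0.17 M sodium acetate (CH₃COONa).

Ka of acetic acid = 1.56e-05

pKa = -log(1.56e-05) = 4.81. pH = pKa + log([A⁻]/[HA]) = 4.81 + log(0.17/0.17)

pH = 4.81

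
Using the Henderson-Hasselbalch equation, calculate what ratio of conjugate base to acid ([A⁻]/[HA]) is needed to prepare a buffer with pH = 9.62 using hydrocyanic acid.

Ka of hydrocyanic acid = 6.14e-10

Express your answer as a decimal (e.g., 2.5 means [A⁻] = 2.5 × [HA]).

pKa = -log(6.14e-10) = 9.2118. pH = pKa + log([A⁻]/[HA]), so log([A⁻]/[HA]) = pH − pKa = 9.62 − 9.2118 = 0.4082. [A⁻]/[HA] = 10^(0.4082) = 2.56

[A⁻]/[HA] = 2.56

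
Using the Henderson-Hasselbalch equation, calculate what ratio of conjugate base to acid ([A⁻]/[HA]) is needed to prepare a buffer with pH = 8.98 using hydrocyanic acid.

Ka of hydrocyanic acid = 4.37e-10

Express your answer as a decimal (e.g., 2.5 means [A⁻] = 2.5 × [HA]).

pKa = -log(4.37e-10) = 9.3595. pH = pKa + log([A⁻]/[HA]), so log([A⁻]/[HA]) = pH − pKa = 8.98 − 9.3595 = -0.3795. [A⁻]/[HA] = 10^(-0.3795) = 0.417

[A⁻]/[HA] = 0.417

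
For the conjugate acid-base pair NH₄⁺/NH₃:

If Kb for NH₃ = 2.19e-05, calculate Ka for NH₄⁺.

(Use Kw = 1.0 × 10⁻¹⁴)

For a conjugate pair Ka × Kb = Kw, so Ka = Kw/Kb = 1.0 × 10⁻¹⁴ / 2.19e-05 = 4.57e-10.

K_a = 4.57e-10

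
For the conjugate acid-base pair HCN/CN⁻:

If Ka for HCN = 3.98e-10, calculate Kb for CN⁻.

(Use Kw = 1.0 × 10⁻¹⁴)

For a conjugate pair Ka × Kb = Kw, so Kb = Kw/Ka = 1.0 × 10⁻¹⁴ / 3.98e-10 = 2.51e-05.

K_b = 2.51e-05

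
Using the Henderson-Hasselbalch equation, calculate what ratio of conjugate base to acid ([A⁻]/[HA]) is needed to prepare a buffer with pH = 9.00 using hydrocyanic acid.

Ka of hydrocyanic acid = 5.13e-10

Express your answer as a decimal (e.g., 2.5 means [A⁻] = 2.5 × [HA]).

pKa = -log(5.13e-10) = 9.2899. pH = pKa + log([A⁻]/[HA]), so log([A⁻]/[HA]) = pH − pKa = 9.00 − 9.2899 = -0.2899. [A⁻]/[HA] = 10^(-0.2899) = 0.513

[A⁻]/[HA] = 0.513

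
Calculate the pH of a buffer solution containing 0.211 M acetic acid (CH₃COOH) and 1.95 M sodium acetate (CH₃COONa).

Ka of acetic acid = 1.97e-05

pKa = -log(1.97e-05) = 4.71. pH = pKa + log([A⁻]/[HA]) = 4.71 + log(1.95/0.211)

pH = 5.67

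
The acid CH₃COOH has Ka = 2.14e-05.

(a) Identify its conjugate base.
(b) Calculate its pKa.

(a) The conjugate base is formed by removing one H⁺ from CH₃COOH, giving CH₃COO⁻. (b) pKa = -log(Ka) = -log(2.14e-05) = 4.67.

Conjugate base: CH₃COO⁻; pK_a = 4.67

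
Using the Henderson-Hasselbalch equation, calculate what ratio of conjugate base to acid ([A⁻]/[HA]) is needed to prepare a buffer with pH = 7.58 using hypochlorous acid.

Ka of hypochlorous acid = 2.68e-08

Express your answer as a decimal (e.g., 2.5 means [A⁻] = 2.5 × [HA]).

pKa = -log(2.68e-08) = 7.5719. pH = pKa + log([A⁻]/[HA]), so log([A⁻]/[HA]) = pH − pKa = 7.58 − 7.5719 = 0.0081. [A⁻]/[HA] = 10^(0.0081) = 1.02

[A⁻]/[HA] = 1.02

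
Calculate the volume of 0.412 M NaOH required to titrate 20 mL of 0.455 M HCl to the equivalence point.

At equivalence: moles acid = moles base. moles HCl = 0.455 × 20/1000 = 0.0091 mol. V_base = moles / 0.412 × 1000 = 22.1 mL.

V_{base} = 22.1 mL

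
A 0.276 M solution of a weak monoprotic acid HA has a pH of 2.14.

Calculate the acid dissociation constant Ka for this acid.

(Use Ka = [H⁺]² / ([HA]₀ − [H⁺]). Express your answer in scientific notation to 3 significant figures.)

[H⁺] = 10^(−pH) = 10^(−2.14) = 7.244e-03 M. For HA ⇌ H⁺ + A⁻, Ka = [H⁺][A⁻]/[HA] = [H⁺]² / ([HA]₀ − [H⁺]) = (7.244e-03)² / (0.276 − 7.244e-03) = 1.95e-04.

K_a = 1.95e-04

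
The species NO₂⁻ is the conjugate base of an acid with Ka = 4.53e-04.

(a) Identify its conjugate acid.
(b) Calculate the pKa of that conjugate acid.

(a) The conjugate acid is formed by adding one H⁺ to NO₂⁻, giving HNO₂. (b) pKa = -log(Ka) = -log(4.53e-04) = 3.34.

Conjugate acid: HNO₂; pK_a = 3.34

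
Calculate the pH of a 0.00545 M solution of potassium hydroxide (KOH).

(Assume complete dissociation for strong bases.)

[OH⁻] = 0.00545 M for strong base. pOH = -log[OH⁻] = 2.26, pH = 14 - pOH

pH = 11.74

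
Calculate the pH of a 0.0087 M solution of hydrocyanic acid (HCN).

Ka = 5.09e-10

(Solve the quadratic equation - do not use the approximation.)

x² + Ka×x - Ka×C = 0. Using quadratic formula: [H⁺] = 2.1041e-06

pH = 5.68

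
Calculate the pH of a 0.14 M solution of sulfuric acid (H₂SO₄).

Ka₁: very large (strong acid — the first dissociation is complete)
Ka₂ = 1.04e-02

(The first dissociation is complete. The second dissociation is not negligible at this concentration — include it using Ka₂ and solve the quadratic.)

First dissociation is complete: [H⁺]₀ = [HSO₄⁻]₀ = C = 0.14 M. Second dissociation HSO₄⁻ ⇌ H⁺ + SO₄²⁻: let x = [SO₄²⁻]. Ka₂ = (C + x)·x / (C − x) = 1.04e-02 → x² + (C + Ka₂)·x − Ka₂·C = 0 → x² + 0.15040·x − 1.456e-03 = 0. x = (−0.15040 + √(0.15040² + 4 × 1.456e-03)) / 2 = 9.1270e-03 M. [H⁺] = C + x = 0.14 + 9.1270e-03 = 1.4913e-01 M. pH = -log(1.4913e-01) = 0.83.

pH = 0.83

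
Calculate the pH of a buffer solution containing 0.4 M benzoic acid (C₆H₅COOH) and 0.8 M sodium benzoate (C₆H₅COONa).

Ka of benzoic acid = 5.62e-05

pKa = -log(5.62e-05) = 4.25. pH = pKa + log([A⁻]/[HA]) = 4.25 + log(0.8/0.4)

pH = 4.55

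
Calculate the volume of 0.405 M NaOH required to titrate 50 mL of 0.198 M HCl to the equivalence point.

At equivalence: moles acid = moles base. moles HCl = 0.198 × 50/1000 = 0.0099 mol. V_base = moles / 0.405 × 1000 = 24.4 mL.

V_{base} = 24.4 mL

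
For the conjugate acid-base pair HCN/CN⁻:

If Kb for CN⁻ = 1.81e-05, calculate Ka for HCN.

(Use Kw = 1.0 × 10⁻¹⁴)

For a conjugate pair Ka × Kb = Kw, so Ka = Kw/Kb = 1.0 × 10⁻¹⁴ / 1.81e-05 = 5.52e-10.

K_a = 5.52e-10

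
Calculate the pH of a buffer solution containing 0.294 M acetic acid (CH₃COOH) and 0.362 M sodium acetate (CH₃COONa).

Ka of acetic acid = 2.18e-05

pKa = -log(2.18e-05) = 4.66. pH = pKa + log([A⁻]/[HA]) = 4.66 + log(0.362/0.294)

pH = 4.75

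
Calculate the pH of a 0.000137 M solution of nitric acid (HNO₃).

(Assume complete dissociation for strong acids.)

[H⁺] = 0.000137 M for strong acid. pH = -log[H⁺] = -log(0.000137)

pH = 3.86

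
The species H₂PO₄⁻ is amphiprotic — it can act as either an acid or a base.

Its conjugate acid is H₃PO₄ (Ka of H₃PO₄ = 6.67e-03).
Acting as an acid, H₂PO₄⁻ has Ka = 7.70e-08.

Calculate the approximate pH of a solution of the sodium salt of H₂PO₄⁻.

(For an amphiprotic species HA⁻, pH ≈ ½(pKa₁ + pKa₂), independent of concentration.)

pKa₁ = -log(6.67e-03) = 2.18; pKa₂ = -log(7.70e-08) = 7.11. For an amphiprotic species, pH ≈ ½(pKa₁ + pKa₂) = ½(2.18 + 7.11) = 4.64.

pH = 4.64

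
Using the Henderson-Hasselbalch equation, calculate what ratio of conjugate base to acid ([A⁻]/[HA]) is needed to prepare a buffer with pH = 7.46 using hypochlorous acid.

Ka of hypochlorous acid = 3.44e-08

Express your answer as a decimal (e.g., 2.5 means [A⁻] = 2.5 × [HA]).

pKa = -log(3.44e-08) = 7.4634. pH = pKa + log([A⁻]/[HA]), so log([A⁻]/[HA]) = pH − pKa = 7.46 − 7.4634 = -0.0034. [A⁻]/[HA] = 10^(-0.0034) = 0.992

[A⁻]/[HA] = 0.992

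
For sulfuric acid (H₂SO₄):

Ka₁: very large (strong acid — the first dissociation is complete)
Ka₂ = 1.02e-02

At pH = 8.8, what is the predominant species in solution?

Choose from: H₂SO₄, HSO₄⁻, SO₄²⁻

The first dissociation is complete, so H₂SO₄ itself is never the predominant species in water; pKa₂ = -log(1.02e-02) = 1.99. For a polyprotic acid the predominant species crosses at each pKa: below pKa_n the protonated form dominates, above it the deprotonated form does. At pH = 8.8, the predominant species is SO₄²⁻.

SO₄²⁻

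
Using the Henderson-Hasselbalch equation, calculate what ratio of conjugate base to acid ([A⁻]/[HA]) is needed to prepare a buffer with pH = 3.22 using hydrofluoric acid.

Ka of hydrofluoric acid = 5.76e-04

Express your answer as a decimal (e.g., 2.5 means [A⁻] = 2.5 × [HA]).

pKa = -log(5.76e-04) = 3.2396. pH = pKa + log([A⁻]/[HA]), so log([A⁻]/[HA]) = pH − pKa = 3.22 − 3.2396 = -0.0196. [A⁻]/[HA] = 10^(-0.0196) = 0.956

[A⁻]/[HA] = 0.956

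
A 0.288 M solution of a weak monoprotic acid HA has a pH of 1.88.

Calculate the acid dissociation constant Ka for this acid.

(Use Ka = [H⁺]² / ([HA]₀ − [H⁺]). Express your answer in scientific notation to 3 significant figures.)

[H⁺] = 10^(−pH) = 10^(−1.88) = 1.318e-02 M. For HA ⇌ H⁺ + A⁻, Ka = [H⁺][A⁻]/[HA] = [H⁺]² / ([HA]₀ − [H⁺]) = (1.318e-02)² / (0.288 − 1.318e-02) = 6.32e-04.

K_a = 6.32e-04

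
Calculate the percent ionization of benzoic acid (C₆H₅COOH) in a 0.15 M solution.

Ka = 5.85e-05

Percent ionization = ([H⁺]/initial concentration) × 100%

Using Ka equilibrium: x² + Ka×x - Ka×C = 0. Solving: [H⁺] = 2.9332e-03. Percent = (2.9332e-03/0.15) × 100

Percent ionization = 1.96%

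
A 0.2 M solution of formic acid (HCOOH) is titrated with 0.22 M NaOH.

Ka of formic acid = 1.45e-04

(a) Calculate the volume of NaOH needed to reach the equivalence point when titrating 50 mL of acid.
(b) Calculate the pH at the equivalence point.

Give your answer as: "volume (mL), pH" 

moles acid = 0.2 × 50/1000 = 0.01 mol; V_base = moles/0.22 × 1000 = 45.5 mL. At equivalence only the conjugate base is present: [A⁻] = 0.01/0.095 = 1.0476e-01 M. Kb = Kw/Ka = 6.90e-11; [OH⁻] = √(Kb × [A⁻]) = 2.6879e-06; pOH = 5.57; pH = 14 - pOH = 8.43.

V = 45.5 mL, pH = 8.43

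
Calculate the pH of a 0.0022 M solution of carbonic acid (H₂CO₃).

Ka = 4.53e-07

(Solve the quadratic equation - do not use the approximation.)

x² + Ka×x - Ka×C = 0. Using quadratic formula: [H⁺] = 3.1343e-05

pH = 4.50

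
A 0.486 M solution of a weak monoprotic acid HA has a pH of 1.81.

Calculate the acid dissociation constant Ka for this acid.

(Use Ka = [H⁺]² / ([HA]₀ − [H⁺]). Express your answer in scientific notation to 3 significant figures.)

[H⁺] = 10^(−pH) = 10^(−1.81) = 1.549e-02 M. For HA ⇌ H⁺ + A⁻, Ka = [H⁺][A⁻]/[HA] = [H⁺]² / ([HA]₀ − [H⁺]) = (1.549e-02)² / (0.486 − 1.549e-02) = 5.10e-04.

K_a = 5.10e-04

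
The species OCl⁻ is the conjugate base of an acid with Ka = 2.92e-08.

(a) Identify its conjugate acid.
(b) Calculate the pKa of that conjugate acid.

(a) The conjugate acid is formed by adding one H⁺ to OCl⁻, giving HOCl. (b) pKa = -log(Ka) = -log(2.92e-08) = 7.53.

Conjugate acid: HOCl; pK_a = 7.53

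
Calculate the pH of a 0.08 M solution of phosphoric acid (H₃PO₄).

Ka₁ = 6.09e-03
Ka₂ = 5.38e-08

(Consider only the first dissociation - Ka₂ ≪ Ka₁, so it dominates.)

First dissociation dominates. From Ka₁ = [H⁺][HA⁻]/[H₂A], x² + Ka₁·x − Ka₁·C = 0 with C = 0.08 M and Ka₁ = 6.09e-03. Solving: [H⁺] = (−Ka₁ + √(Ka₁² + 4·Ka₁·C)) / 2 = 1.9237e-02 M. pH = -log(1.9237e-02) = 1.72.

pH = 1.72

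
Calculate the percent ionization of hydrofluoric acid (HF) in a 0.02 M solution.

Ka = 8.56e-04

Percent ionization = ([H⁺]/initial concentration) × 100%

Using Ka equilibrium: x² + Ka×x - Ka×C = 0. Solving: [H⁺] = 3.7317e-03. Percent = (3.7317e-03/0.02) × 100

Percent ionization = 18.7%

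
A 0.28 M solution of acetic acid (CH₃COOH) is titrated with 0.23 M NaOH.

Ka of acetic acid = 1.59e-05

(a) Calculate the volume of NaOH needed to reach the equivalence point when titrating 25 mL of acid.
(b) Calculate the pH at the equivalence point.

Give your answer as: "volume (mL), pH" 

moles acid = 0.28 × 25/1000 = 0.007 mol; V_base = moles/0.23 × 1000 = 30.4 mL. At equivalence only the conjugate base is present: [A⁻] = 0.007/0.055 = 1.2627e-01 M. Kb = Kw/Ka = 6.29e-10; [OH⁻] = √(Kb × [A⁻]) = 8.9117e-06; pOH = 5.05; pH = 14 - pOH = 8.95.

V = 30.4 mL, pH = 8.95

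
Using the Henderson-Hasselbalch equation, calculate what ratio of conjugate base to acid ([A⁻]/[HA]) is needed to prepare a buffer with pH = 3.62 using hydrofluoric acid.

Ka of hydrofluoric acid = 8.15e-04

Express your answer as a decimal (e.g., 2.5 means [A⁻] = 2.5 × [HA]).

pKa = -log(8.15e-04) = 3.0888. pH = pKa + log([A⁻]/[HA]), so log([A⁻]/[HA]) = pH − pKa = 3.62 − 3.0888 = 0.5312. [A⁻]/[HA] = 10^(0.5312) = 3.40

[A⁻]/[HA] = 3.40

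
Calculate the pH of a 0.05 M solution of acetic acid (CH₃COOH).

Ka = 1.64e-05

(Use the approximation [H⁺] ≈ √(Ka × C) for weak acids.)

[H⁺] = √(Ka × C) = √(1.64e-05 × 0.05) = 9.0554e-04. pH = -log(9.0554e-04)

pH = 3.04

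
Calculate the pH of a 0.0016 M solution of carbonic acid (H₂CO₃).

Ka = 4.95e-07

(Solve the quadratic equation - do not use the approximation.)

x² + Ka×x - Ka×C = 0. Using quadratic formula: [H⁺] = 2.7896e-05

pH = 4.55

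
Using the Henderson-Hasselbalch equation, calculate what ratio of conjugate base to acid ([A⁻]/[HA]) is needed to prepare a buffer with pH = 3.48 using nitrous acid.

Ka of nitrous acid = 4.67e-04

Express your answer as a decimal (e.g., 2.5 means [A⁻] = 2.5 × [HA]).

pKa = -log(4.67e-04) = 3.3307. pH = pKa + log([A⁻]/[HA]), so log([A⁻]/[HA]) = pH − pKa = 3.48 − 3.3307 = 0.1493. [A⁻]/[HA] = 10^(0.1493) = 1.41

[A⁻]/[HA] = 1.41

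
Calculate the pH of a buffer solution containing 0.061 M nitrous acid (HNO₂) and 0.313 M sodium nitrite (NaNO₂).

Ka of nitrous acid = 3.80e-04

pKa = -log(3.80e-04) = 3.42. pH = pKa + log([A⁻]/[HA]) = 3.42 + log(0.313/0.061)

pH = 4.13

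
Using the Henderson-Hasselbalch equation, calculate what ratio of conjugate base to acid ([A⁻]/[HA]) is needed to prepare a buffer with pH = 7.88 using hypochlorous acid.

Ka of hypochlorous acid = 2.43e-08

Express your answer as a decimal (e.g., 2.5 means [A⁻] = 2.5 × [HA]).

pKa = -log(2.43e-08) = 7.6144. pH = pKa + log([A⁻]/[HA]), so log([A⁻]/[HA]) = pH − pKa = 7.88 − 7.6144 = 0.2656. [A⁻]/[HA] = 10^(0.2656) = 1.84

[A⁻]/[HA] = 1.84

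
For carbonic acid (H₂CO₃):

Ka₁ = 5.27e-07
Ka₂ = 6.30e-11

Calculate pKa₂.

pKa₂ = -log(Ka₂) = -log(6.30e-11) = 10.20.

pK_{a2} = 10.20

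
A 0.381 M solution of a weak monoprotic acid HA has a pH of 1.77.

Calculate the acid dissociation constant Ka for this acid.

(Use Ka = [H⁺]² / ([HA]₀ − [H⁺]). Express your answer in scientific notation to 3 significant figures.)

[H⁺] = 10^(−pH) = 10^(−1.77) = 1.698e-02 M. For HA ⇌ H⁺ + A⁻, Ka = [H⁺][A⁻]/[HA] = [H⁺]² / ([HA]₀ − [H⁺]) = (1.698e-02)² / (0.381 − 1.698e-02) = 7.92e-04.

K_a = 7.92e-04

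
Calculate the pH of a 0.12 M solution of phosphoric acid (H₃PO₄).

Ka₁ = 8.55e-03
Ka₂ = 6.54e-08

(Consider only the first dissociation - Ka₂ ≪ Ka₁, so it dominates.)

First dissociation dominates. From Ka₁ = [H⁺][HA⁻]/[H₂A], x² + Ka₁·x − Ka₁·C = 0 with C = 0.12 M and Ka₁ = 8.55e-03. Solving: [H⁺] = (−Ka₁ + √(Ka₁² + 4·Ka₁·C)) / 2 = 2.8040e-02 M. pH = -log(2.8040e-02) = 1.55.

pH = 1.55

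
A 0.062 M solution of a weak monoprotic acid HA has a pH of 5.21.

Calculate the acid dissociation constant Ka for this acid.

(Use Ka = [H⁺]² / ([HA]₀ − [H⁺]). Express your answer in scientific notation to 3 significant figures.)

[H⁺] = 10^(−pH) = 10^(−5.21) = 6.166e-06 M. For HA ⇌ H⁺ + A⁻, Ka = [H⁺][A⁻]/[HA] = [H⁺]² / ([HA]₀ − [H⁺]) = (6.166e-06)² / (0.062 − 6.166e-06) = 6.13e-10.

K_a = 6.13e-10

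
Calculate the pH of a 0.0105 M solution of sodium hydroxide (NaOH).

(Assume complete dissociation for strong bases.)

[OH⁻] = 0.0105 M for strong base. pOH = -log[OH⁻] = 1.98, pH = 14 - pOH

pH = 12.02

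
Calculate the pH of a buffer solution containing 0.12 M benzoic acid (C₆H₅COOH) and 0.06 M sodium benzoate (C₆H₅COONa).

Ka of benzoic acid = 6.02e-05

pKa = -log(6.02e-05) = 4.22. pH = pKa + log([A⁻]/[HA]) = 4.22 + log(0.06/0.12)

pH = 3.92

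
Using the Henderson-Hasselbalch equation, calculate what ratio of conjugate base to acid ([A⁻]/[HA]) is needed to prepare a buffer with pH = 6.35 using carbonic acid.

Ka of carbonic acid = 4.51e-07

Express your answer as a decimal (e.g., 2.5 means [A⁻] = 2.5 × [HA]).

pKa = -log(4.51e-07) = 6.3458. pH = pKa + log([A⁻]/[HA]), so log([A⁻]/[HA]) = pH − pKa = 6.35 − 6.3458 = 0.0042. [A⁻]/[HA] = 10^(0.0042) = 1.01

[A⁻]/[HA] = 1.01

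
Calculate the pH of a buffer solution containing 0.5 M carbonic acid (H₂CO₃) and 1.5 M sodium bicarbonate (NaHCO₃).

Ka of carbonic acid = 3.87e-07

pKa = -log(3.87e-07) = 6.41. pH = pKa + log([A⁻]/[HA]) = 6.41 + log(1.5/0.5)

pH = 6.89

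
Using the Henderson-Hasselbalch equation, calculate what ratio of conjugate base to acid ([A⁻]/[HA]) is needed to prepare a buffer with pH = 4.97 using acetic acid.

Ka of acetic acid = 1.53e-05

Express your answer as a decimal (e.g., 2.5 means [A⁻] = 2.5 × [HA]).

pKa = -log(1.53e-05) = 4.8153. pH = pKa + log([A⁻]/[HA]), so log([A⁻]/[HA]) = pH − pKa = 4.97 − 4.8153 = 0.1547. [A⁻]/[HA] = 10^(0.1547) = 1.43

[A⁻]/[HA] = 1.43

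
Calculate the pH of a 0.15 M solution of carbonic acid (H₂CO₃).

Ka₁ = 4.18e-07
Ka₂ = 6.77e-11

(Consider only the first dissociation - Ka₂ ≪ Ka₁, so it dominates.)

First dissociation dominates. From Ka₁ = [H⁺][HA⁻]/[H₂A], x² + Ka₁·x − Ka₁·C = 0 with C = 0.15 M and Ka₁ = 4.18e-07. Solving: [H⁺] = (−Ka₁ + √(Ka₁² + 4·Ka₁·C)) / 2 = 2.5019e-04 M. pH = -log(2.5019e-04) = 3.60.

pH = 3.60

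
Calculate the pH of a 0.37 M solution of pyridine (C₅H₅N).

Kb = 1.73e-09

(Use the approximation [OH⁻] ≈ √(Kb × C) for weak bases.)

[OH⁻] = √(Kb × C) = √(1.73e-09 × 0.37) = 2.5300e-05. pOH = 4.60, pH = 14 - pOH

pH = 9.40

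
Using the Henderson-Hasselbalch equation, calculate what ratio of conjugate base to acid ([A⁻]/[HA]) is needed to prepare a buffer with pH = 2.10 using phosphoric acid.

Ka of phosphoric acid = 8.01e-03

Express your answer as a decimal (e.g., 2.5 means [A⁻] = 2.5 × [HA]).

pKa = -log(8.01e-03) = 2.0964. pH = pKa + log([A⁻]/[HA]), so log([A⁻]/[HA]) = pH − pKa = 2.10 − 2.0964 = 0.0036. [A⁻]/[HA] = 10^(0.0036) = 1.01

[A⁻]/[HA] = 1.01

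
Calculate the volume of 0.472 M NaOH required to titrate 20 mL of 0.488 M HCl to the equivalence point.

At equivalence: moles acid = moles base. moles HCl = 0.488 × 20/1000 = 0.00976 mol. V_base = moles / 0.472 × 1000 = 20.7 mL.

V_{base} = 20.7 mL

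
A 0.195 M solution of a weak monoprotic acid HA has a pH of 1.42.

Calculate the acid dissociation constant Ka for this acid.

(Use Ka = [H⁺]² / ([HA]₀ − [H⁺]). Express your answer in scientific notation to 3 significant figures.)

[H⁺] = 10^(−pH) = 10^(−1.42) = 3.802e-02 M. For HA ⇌ H⁺ + A⁻, Ka = [H⁺][A⁻]/[HA] = [H⁺]² / ([HA]₀ − [H⁺]) = (3.802e-02)² / (0.195 − 3.802e-02) = 9.21e-03.

K_a = 9.21e-03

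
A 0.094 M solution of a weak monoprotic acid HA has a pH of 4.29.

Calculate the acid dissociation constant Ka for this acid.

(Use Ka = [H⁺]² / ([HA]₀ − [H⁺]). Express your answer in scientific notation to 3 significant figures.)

[H⁺] = 10^(−pH) = 10^(−4.29) = 5.129e-05 M. For HA ⇌ H⁺ + A⁻, Ka = [H⁺][A⁻]/[HA] = [H⁺]² / ([HA]₀ − [H⁺]) = (5.129e-05)² / (0.094 − 5.129e-05) = 2.80e-08.

K_a = 2.80e-08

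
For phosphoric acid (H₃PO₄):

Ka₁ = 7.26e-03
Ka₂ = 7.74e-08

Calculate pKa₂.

pKa₂ = -log(Ka₂) = -log(7.74e-08) = 7.11.

pK_{a2} = 7.11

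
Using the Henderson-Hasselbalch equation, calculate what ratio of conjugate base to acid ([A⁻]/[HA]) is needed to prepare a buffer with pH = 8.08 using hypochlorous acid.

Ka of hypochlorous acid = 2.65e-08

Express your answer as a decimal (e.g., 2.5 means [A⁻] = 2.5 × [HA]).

pKa = -log(2.65e-08) = 7.5768. pH = pKa + log([A⁻]/[HA]), so log([A⁻]/[HA]) = pH − pKa = 8.08 − 7.5768 = 0.5032. [A⁻]/[HA] = 10^(0.5032) = 3.19

[A⁻]/[HA] = 3.19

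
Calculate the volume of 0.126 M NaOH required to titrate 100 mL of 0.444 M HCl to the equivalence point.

At equivalence: moles acid = moles base. moles HCl = 0.444 × 100/1000 = 0.0444 mol. V_base = moles / 0.126 × 1000 = 352.4 mL.

V_{base} = 352.4 mL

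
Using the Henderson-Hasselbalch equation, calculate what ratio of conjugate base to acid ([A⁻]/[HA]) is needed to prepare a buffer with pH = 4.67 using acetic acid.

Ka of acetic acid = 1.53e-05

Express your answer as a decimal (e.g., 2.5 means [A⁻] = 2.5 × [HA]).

pKa = -log(1.53e-05) = 4.8153. pH = pKa + log([A⁻]/[HA]), so log([A⁻]/[HA]) = pH − pKa = 4.67 − 4.8153 = -0.1453. [A⁻]/[HA] = 10^(-0.1453) = 0.716

[A⁻]/[HA] = 0.716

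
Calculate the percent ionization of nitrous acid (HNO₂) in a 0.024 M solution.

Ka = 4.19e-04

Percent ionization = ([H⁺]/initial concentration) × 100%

Using Ka equilibrium: x² + Ka×x - Ka×C = 0. Solving: [H⁺] = 2.9685e-03. Percent = (2.9685e-03/0.024) × 100

Percent ionization = 12.4%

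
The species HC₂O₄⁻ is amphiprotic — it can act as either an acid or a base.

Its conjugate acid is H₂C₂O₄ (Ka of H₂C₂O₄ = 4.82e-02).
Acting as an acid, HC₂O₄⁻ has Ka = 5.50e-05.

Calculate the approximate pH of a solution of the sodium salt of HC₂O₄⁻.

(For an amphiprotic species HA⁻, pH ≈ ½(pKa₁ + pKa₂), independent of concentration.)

pKa₁ = -log(4.82e-02) = 1.32; pKa₂ = -log(5.50e-05) = 4.26. For an amphiprotic species, pH ≈ ½(pKa₁ + pKa₂) = ½(1.32 + 4.26) = 2.79.

pH = 2.79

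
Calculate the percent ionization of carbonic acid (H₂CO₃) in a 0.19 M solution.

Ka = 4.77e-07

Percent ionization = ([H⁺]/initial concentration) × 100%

Using Ka equilibrium: x² + Ka×x - Ka×C = 0. Solving: [H⁺] = 3.0081e-04. Percent = (3.0081e-04/0.19) × 100

Percent ionization = 0.158%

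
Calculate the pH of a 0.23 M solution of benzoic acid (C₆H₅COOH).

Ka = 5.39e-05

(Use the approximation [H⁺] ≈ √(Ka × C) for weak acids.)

[H⁺] = √(Ka × C) = √(5.39e-05 × 0.23) = 3.5209e-03. pH = -log(3.5209e-03)

pH = 2.45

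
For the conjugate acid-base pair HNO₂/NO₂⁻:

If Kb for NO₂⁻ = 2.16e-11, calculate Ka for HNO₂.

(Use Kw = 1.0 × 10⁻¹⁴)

For a conjugate pair Ka × Kb = Kw, so Ka = Kw/Kb = 1.0 × 10⁻¹⁴ / 2.16e-11 = 4.63e-04.

K_a = 4.63e-04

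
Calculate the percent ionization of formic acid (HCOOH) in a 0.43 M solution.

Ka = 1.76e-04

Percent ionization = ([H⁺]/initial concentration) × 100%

Using Ka equilibrium: x² + Ka×x - Ka×C = 0. Solving: [H⁺] = 8.6119e-03. Percent = (8.6119e-03/0.43) × 100

Percent ionization = 2%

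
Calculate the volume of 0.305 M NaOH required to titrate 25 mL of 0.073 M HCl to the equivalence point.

At equivalence: moles acid = moles base. moles HCl = 0.073 × 25/1000 = 0.001825 mol. V_base = moles / 0.305 × 1000 = 6.0 mL.

V_{base} = 6.0 mL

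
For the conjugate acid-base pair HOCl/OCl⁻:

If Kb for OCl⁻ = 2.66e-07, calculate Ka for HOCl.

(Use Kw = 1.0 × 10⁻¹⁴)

For a conjugate pair Ka × Kb = Kw, so Ka = Kw/Kb = 1.0 × 10⁻¹⁴ / 2.66e-07 = 3.76e-08.

K_a = 3.76e-08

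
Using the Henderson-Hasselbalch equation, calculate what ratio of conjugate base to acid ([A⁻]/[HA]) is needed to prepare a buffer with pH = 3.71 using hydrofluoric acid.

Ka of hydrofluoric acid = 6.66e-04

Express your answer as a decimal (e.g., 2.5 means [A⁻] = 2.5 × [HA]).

pKa = -log(6.66e-04) = 3.1765. pH = pKa + log([A⁻]/[HA]), so log([A⁻]/[HA]) = pH − pKa = 3.71 − 3.1765 = 0.5335. [A⁻]/[HA] = 10^(0.5335) = 3.42

[A⁻]/[HA] = 3.42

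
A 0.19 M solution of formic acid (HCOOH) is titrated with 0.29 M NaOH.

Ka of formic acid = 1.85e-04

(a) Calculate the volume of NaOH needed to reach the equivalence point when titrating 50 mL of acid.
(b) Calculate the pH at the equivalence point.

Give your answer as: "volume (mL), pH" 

moles acid = 0.19 × 50/1000 = 0.0095 mol; V_base = moles/0.29 × 1000 = 32.8 mL. At equivalence only the conjugate base is present: [A⁻] = 0.0095/0.083 = 1.1479e-01 M. Kb = Kw/Ka = 5.41e-11; [OH⁻] = √(Kb × [A⁻]) = 2.4910e-06; pOH = 5.60; pH = 14 - pOH = 8.40.

V = 32.8 mL, pH = 8.40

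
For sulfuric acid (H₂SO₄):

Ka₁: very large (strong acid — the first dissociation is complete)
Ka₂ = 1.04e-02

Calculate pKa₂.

pKa₂ = -log(Ka₂) = -log(1.04e-02) = 1.98.

pK_{a2} = 1.98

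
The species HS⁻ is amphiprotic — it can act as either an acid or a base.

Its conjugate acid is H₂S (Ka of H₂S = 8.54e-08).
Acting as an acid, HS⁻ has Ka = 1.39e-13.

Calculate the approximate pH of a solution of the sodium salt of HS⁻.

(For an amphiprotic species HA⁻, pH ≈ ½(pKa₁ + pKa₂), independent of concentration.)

pKa₁ = -log(8.54e-08) = 7.07; pKa₂ = -log(1.39e-13) = 12.86. For an amphiprotic species, pH ≈ ½(pKa₁ + pKa₂) = ½(7.07 + 12.86) = 9.96.

pH = 9.96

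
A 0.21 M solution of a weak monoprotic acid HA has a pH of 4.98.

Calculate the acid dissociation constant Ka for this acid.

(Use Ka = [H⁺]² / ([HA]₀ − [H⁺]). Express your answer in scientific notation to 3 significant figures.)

[H⁺] = 10^(−pH) = 10^(−4.98) = 1.047e-05 M. For HA ⇌ H⁺ + A⁻, Ka = [H⁺][A⁻]/[HA] = [H⁺]² / ([HA]₀ − [H⁺]) = (1.047e-05)² / (0.21 − 1.047e-05) = 5.22e-10.

K_a = 5.22e-10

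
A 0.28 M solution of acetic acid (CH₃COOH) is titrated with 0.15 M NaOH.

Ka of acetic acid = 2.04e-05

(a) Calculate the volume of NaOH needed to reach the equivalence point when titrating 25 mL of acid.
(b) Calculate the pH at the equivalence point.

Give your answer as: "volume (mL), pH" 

moles acid = 0.28 × 25/1000 = 0.007 mol; V_base = moles/0.15 × 1000 = 46.7 mL. At equivalence only the conjugate base is present: [A⁻] = 0.007/0.072 = 9.7674e-02 M. Kb = Kw/Ka = 4.90e-10; [OH⁻] = √(Kb × [A⁻]) = 6.9195e-06; pOH = 5.16; pH = 14 - pOH = 8.84.

V = 46.7 mL, pH = 8.84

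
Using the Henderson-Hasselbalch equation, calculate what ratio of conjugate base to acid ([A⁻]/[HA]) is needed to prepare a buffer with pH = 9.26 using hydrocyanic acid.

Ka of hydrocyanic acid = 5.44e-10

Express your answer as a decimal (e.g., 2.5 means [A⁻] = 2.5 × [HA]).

pKa = -log(5.44e-10) = 9.2644. pH = pKa + log([A⁻]/[HA]), so log([A⁻]/[HA]) = pH − pKa = 9.26 − 9.2644 = -0.0044. [A⁻]/[HA] = 10^(-0.0044) = 0.990

[A⁻]/[HA] = 0.990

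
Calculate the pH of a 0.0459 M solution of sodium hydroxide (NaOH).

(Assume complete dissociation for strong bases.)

[OH⁻] = 0.0459 M for strong base. pOH = -log[OH⁻] = 1.34, pH = 14 - pOH

pH = 12.66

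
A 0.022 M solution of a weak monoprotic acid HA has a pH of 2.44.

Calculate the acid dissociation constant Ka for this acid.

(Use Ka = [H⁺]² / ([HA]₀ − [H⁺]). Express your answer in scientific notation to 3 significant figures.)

[H⁺] = 10^(−pH) = 10^(−2.44) = 3.631e-03 M. For HA ⇌ H⁺ + A⁻, Ka = [H⁺][A⁻]/[HA] = [H⁺]² / ([HA]₀ − [H⁺]) = (3.631e-03)² / (0.022 − 3.631e-03) = 7.18e-04.

K_a = 7.18e-04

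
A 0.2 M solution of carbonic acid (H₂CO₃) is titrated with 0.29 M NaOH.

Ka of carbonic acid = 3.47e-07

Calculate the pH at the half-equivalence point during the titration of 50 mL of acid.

At half-equivalence [HA] = [A⁻], so Henderson-Hasselbalch gives pH = pKa = -log(3.47e-07) = 6.46.

pH = pKa = 6.46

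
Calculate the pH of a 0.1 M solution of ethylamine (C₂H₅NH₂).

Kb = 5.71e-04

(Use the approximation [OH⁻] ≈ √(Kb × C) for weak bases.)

[OH⁻] = √(Kb × C) = √(5.71e-04 × 0.1) = 7.5565e-03. pOH = 2.12, pH = 14 - pOH

pH = 11.88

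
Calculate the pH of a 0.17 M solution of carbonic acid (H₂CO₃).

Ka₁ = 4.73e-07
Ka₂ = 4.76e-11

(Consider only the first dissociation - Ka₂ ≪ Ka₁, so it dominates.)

First dissociation dominates. From Ka₁ = [H⁺][HA⁻]/[H₂A], x² + Ka₁·x − Ka₁·C = 0 with C = 0.17 M and Ka₁ = 4.73e-07. Solving: [H⁺] = (−Ka₁ + √(Ka₁² + 4·Ka₁·C)) / 2 = 2.8333e-04 M. pH = -log(2.8333e-04) = 3.55.

pH = 3.55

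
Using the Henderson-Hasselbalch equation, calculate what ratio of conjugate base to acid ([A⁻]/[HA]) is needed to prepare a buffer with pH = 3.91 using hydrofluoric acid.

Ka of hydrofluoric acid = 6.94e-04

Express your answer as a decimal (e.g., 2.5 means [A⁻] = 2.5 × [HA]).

pKa = -log(6.94e-04) = 3.1586. pH = pKa + log([A⁻]/[HA]), so log([A⁻]/[HA]) = pH − pKa = 3.91 − 3.1586 = 0.7514. [A⁻]/[HA] = 10^(0.7514) = 5.64

[A⁻]/[HA] = 5.64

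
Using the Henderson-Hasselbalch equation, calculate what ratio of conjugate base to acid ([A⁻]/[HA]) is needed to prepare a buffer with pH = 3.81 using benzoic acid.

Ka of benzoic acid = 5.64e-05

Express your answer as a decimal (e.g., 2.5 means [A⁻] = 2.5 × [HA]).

pKa = -log(5.64e-05) = 4.2487. pH = pKa + log([A⁻]/[HA]), so log([A⁻]/[HA]) = pH − pKa = 3.81 − 4.2487 = -0.4387. [A⁻]/[HA] = 10^(-0.4387) = 0.364

[A⁻]/[HA] = 0.364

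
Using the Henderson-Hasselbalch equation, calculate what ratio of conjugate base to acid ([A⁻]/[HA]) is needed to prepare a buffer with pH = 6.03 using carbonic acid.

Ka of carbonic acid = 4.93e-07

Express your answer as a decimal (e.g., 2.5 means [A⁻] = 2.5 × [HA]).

pKa = -log(4.93e-07) = 6.3072. pH = pKa + log([A⁻]/[HA]), so log([A⁻]/[HA]) = pH − pKa = 6.03 − 6.3072 = -0.2772. [A⁻]/[HA] = 10^(-0.2772) = 0.528

[A⁻]/[HA] = 0.528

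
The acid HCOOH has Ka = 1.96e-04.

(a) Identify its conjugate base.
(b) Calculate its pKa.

(a) The conjugate base is formed by removing one H⁺ from HCOOH, giving HCOO⁻. (b) pKa = -log(Ka) = -log(1.96e-04) = 3.71.

Conjugate base: HCOO⁻; pK_a = 3.71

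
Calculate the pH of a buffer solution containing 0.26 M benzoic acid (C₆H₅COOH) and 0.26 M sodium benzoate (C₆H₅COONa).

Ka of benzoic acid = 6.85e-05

pKa = -log(6.85e-05) = 4.16. pH = pKa + log([A⁻]/[HA]) = 4.16 + log(0.26/0.26)

pH = 4.16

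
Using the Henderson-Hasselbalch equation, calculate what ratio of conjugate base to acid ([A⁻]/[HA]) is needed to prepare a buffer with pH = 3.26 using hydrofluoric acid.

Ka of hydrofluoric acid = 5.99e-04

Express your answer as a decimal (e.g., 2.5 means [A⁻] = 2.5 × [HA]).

pKa = -log(5.99e-04) = 3.2226. pH = pKa + log([A⁻]/[HA]), so log([A⁻]/[HA]) = pH − pKa = 3.26 − 3.2226 = 0.0374. [A⁻]/[HA] = 10^(0.0374) = 1.09

[A⁻]/[HA] = 1.09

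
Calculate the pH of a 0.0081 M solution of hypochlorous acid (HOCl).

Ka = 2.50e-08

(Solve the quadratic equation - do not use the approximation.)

x² + Ka×x - Ka×C = 0. Using quadratic formula: [H⁺] = 1.4218e-05

pH = 4.85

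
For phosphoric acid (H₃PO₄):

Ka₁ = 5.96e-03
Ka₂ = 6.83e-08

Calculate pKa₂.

pKa₂ = -log(Ka₂) = -log(6.83e-08) = 7.17.

pK_{a2} = 7.17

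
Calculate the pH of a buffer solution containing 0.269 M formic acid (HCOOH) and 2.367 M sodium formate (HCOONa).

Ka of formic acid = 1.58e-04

pKa = -log(1.58e-04) = 3.80. pH = pKa + log([A⁻]/[HA]) = 3.80 + log(2.367/0.269)

pH = 4.75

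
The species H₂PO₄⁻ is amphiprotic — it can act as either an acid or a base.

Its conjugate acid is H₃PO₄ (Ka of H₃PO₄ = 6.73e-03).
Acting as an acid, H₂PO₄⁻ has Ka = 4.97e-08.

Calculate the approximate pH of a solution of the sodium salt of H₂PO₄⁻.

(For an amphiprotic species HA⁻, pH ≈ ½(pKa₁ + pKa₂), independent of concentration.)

pKa₁ = -log(6.73e-03) = 2.17; pKa₂ = -log(4.97e-08) = 7.30. For an amphiprotic species, pH ≈ ½(pKa₁ + pKa₂) = ½(2.17 + 7.30) = 4.74.

pH = 4.74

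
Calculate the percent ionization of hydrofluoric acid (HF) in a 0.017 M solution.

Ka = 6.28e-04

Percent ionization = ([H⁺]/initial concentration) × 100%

Using Ka equilibrium: x² + Ka×x - Ka×C = 0. Solving: [H⁺] = 2.9685e-03. Percent = (2.9685e-03/0.017) × 100

Percent ionization = 17.5%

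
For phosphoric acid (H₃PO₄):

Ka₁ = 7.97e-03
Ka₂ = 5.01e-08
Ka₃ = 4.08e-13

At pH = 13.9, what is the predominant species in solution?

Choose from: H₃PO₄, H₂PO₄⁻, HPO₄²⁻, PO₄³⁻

pKa₁ = 2.10, pKa₂ = 7.30, pKa₃ = 12.39. For a polyprotic acid the predominant species crosses at each pKa: below pKa_n the protonated form dominates, above it the deprotonated form does. At pH = 13.9, the predominant species is PO₄³⁻.

PO₄³⁻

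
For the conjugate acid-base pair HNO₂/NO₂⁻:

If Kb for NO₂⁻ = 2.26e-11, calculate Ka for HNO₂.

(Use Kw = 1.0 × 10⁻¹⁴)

For a conjugate pair Ka × Kb = Kw, so Ka = Kw/Kb = 1.0 × 10⁻¹⁴ / 2.26e-11 = 4.42e-04.

K_a = 4.42e-04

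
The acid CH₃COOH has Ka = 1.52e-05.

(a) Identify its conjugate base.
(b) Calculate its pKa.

(a) The conjugate base is formed by removing one H⁺ from CH₃COOH, giving CH₃COO⁻. (b) pKa = -log(Ka) = -log(1.52e-05) = 4.82.

Conjugate base: CH₃COO⁻; pK_a = 4.82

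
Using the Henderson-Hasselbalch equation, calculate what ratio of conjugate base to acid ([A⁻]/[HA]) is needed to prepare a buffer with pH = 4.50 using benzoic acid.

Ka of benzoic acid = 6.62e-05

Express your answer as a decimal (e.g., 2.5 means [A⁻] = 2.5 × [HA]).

pKa = -log(6.62e-05) = 4.1791. pH = pKa + log([A⁻]/[HA]), so log([A⁻]/[HA]) = pH − pKa = 4.50 − 4.1791 = 0.3209. [A⁻]/[HA] = 10^(0.3209) = 2.09

[A⁻]/[HA] = 2.09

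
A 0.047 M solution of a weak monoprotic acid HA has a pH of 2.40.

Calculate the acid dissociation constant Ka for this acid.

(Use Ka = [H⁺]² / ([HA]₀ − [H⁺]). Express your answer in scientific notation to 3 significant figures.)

[H⁺] = 10^(−pH) = 10^(−2.40) = 3.981e-03 M. For HA ⇌ H⁺ + A⁻, Ka = [H⁺][A⁻]/[HA] = [H⁺]² / ([HA]₀ − [H⁺]) = (3.981e-03)² / (0.047 − 3.981e-03) = 3.68e-04.

K_a = 3.68e-04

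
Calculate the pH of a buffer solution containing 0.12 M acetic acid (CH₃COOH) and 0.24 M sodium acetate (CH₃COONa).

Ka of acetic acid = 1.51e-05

pKa = -log(1.51e-05) = 4.82. pH = pKa + log([A⁻]/[HA]) = 4.82 + log(0.24/0.12)

pH = 5.12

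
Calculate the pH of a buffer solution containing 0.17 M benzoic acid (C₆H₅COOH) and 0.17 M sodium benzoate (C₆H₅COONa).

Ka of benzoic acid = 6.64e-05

pKa = -log(6.64e-05) = 4.18. pH = pKa + log([A⁻]/[HA]) = 4.18 + log(0.17/0.17)

pH = 4.18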